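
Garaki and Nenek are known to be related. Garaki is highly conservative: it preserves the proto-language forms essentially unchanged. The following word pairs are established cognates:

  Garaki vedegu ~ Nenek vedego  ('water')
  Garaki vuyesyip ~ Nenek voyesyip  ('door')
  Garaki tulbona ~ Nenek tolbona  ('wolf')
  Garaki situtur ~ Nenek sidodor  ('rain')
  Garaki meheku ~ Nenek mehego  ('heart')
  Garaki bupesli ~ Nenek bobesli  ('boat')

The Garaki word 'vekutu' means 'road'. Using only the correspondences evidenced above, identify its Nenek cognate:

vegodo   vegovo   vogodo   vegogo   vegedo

vegodo

meheku ~ mehego — Garaki k corresponds to Nenek g between vowels (before a back vowel).
vuyesyip ~ voyesyip, tulbona ~ tolbona — Garaki u corresponds to Nenek o after a consonant, before a consonant other than r, m, n, p, b, f, v.
situtur ~ sidodor — Garaki t corresponds to Nenek d between vowels (before a back vowel).
vedegu ~ vedego, meheku ~ mehego — Garaki u corresponds to Nenek o word-finally.
Applying these to Garaki 'vekutu':
  vekutu → vegutu   (k→g between vowels (before a back vowel))
  vegutu → vegotu   (u→o after a consonant, before a consonant other than r, m, n, p, b, f, v)
  vegotu → vegodu   (t→d between vowels (before a back vowel))
  vegodu → vegodo   (u→o word-finally)
So the Nenek cognate is 'vegodo'.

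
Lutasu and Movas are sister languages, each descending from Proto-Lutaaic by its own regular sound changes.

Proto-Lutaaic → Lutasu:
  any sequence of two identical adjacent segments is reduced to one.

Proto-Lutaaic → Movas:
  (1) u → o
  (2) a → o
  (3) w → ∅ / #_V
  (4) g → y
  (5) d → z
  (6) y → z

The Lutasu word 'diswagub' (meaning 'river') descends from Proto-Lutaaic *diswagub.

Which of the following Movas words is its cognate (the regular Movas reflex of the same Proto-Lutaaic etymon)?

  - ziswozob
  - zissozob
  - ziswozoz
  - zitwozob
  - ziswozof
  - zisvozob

Movas: *diswagub
  diswagub → diswagob   [vowel merger]
  diswagob → diswogob   [vowel merger]
  diswogob (rule 3 does not apply)
  diswogob → diswoyob   [unconditioned shift]
  diswoyob → ziswoyob   [unconditioned shift]
  ziswoyob → ziswozob   [unconditioned shift]
  giving Movas ziswozob.
Among the options, 'ziswozob' alone shows every Movas change applied in order.

ziswozob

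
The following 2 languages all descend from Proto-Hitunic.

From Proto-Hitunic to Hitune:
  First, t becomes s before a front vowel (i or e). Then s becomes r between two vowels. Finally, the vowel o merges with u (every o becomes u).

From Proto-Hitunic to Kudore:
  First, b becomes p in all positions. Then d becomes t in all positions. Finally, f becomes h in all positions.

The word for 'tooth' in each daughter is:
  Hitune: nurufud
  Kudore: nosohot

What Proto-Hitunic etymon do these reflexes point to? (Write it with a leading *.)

Position 7: Hitune has d, Kudore has t. Hitune preserves d here (none of its changes turn any other segment into d), so the proto-segment is *d.
Position 6: Hitune has u, Kudore has o. Kudore preserves o here (none of its changes turn any other segment into o), so the proto-segment is *o.
Verify the candidate proto-form against each daughter:
Hitune: *nosofod > norofod > nurufud  (by rhotacism, vowel merger)
Kudore: *nosofod > nosofot > nosohot  (by unconditioned shift, unconditioned shift)
No other proto-form is consistent with every reflex, so the reconstruction is *nosofod.

*nosofod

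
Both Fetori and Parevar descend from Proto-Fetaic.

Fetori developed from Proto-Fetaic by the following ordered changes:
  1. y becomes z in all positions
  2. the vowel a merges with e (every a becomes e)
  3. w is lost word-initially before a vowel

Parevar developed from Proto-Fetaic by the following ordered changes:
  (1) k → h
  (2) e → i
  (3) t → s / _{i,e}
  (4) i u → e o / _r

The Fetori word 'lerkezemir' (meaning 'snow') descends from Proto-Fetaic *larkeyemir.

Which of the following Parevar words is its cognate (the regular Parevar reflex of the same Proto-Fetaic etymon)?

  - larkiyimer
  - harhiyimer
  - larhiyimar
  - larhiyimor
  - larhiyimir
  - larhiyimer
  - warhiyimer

larhiyimer

Parevar: *larkeyemir
  larkeyemir → larheyemir   [unconditioned shift]
  larheyemir → larhiyimir   [vowel merger]
  larhiyimir (rule 3 does not apply)
  larhiyimir → larhiyimer   [pre-rhotic lowering]
  giving Parevar larhiyimer.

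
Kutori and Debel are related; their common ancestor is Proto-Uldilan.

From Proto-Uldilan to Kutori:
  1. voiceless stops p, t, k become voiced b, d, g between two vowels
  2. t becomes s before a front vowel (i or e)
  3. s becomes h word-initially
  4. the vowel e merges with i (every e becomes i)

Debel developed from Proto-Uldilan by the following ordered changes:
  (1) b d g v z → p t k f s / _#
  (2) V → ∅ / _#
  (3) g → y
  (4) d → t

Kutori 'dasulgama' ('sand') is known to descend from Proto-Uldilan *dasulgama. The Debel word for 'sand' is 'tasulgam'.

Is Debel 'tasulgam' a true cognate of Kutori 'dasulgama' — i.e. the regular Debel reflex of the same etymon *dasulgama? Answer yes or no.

no

Derive the expected Debel reflex of *dasulgama:
Debel: *dasulgama > dasulgam > dasulyam > tasulyam  (by apocope, unconditioned shift, unconditioned shift)
The regular Debel reflex would be 'tasulyam', but the attested form is 'tasulgam'. The correspondence is irregular, so they are not cognates (the Debel form has a different source).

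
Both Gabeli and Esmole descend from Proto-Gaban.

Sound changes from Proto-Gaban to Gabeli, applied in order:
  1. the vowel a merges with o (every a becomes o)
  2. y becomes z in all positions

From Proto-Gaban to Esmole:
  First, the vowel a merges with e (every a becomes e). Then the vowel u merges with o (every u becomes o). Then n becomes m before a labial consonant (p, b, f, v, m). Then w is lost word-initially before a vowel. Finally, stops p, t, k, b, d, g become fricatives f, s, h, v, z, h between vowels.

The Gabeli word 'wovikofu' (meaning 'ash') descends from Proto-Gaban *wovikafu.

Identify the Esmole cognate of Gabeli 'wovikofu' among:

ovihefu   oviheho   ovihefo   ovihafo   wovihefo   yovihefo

Esmole: *wovikafu > wovikefu > wovikefo > ovikefo > ovihefo  (by vowel merger, vowel merger, glide loss, intervocalic lenition)
Only 'ovihefo' matches the regular Esmole development of *wovikafu.

ovihefo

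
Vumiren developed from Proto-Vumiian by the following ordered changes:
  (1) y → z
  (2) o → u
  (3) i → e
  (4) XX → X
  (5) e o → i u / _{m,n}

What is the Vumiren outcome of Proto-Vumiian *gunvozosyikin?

gunvuzuszekin

Vumiren: start from *gunvozosyikin.
  rule 1 (unconditioned shift): gunvozosyikin → gunvozoszikin
  rule 2 (vowel merger): gunvozoszikin → gunvuzuszikin
  rule 3 (vowel merger): gunvuzuszikin → gunvuzuszeken
  rule 4: no change — gunvuzuszeken
  rule 5 (pre-nasal raising): gunvuzuszeken → gunvuzuszekin
  ⇒ Vumiren gunvuzuszekin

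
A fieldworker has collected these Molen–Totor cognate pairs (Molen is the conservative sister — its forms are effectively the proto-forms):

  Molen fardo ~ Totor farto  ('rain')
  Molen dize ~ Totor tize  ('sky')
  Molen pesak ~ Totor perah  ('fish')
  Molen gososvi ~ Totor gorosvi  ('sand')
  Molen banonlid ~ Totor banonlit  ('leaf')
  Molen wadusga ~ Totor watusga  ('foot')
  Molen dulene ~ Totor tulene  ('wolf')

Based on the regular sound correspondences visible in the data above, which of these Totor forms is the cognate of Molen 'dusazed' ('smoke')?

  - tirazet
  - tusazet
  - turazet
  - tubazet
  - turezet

dulene ~ tulene — Molen d corresponds to Totor t word-initially before a back vowel.
pesak ~ perah — Molen s corresponds to Totor r between vowels (before a back vowel).
banonlid ~ banonlit — Molen d corresponds to Totor t word-finally.
Applying these to Molen 'dusazed':
  dusazed → tusazed   (d→t word-initially before a back vowel)
  tusazed → turazed   (s→r between vowels (before a back vowel))
  turazed → turazet   (d→t word-finally)
So the Totor cognate is 'turazet'.

turazet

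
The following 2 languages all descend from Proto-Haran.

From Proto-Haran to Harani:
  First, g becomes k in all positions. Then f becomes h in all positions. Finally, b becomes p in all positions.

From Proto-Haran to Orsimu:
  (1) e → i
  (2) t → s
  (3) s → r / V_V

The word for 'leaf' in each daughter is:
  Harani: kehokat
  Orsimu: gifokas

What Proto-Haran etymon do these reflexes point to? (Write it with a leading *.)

*gefokat

Position 3: Harani has h, Orsimu has f. Orsimu preserves f here (none of its changes turn any other segment into f), so the proto-segment is *f.
Position 2: Harani has e, Orsimu has i. Harani preserves e here (none of its changes turn any other segment into e), so the proto-segment is *e.
Position 1: Harani has k, Orsimu has g. Orsimu preserves g here (none of its changes turn any other segment into g), so the proto-segment is *g.
Continuing position by position gives *gefokat; check it forward:
Harani: *gefokat
  gefokat → kefokat   [unconditioned shift]
  kefokat → kehokat   [unconditioned shift]
  kehokat (rule 3 does not apply)
  giving Harani kehokat.
Orsimu: *gefokat
  gefokat → gifokat   [vowel merger]
  gifokat → gifokas   [unconditioned shift]
  gifokas (rule 3 does not apply)
  giving Orsimu gifokas.
No other proto-form is consistent with every reflex, so the reconstruction is *gefokat.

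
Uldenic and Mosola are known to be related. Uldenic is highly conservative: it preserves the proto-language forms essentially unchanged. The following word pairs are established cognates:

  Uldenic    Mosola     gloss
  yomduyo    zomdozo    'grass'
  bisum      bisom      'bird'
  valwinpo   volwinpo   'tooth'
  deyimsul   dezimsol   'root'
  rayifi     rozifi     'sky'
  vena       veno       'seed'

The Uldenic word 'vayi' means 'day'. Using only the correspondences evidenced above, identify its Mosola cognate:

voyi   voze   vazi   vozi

valwinpo ~ volwinpo, rayifi ~ rozifi — Uldenic a corresponds to Mosola o after a consonant, before a consonant other than r, m, n, p, b, f, v.
deyimsul ~ dezimsol, rayifi ~ rozifi — Uldenic y corresponds to Mosola z between vowels (before a front vowel).
Applying these to Uldenic 'vayi':
  vayi → voyi   (a→o after a consonant, before a consonant other than r, m, n, p, b, f, v)
  voyi → vozi   (y→z between vowels (before a front vowel))
So the Mosola cognate is 'vozi'.

vozi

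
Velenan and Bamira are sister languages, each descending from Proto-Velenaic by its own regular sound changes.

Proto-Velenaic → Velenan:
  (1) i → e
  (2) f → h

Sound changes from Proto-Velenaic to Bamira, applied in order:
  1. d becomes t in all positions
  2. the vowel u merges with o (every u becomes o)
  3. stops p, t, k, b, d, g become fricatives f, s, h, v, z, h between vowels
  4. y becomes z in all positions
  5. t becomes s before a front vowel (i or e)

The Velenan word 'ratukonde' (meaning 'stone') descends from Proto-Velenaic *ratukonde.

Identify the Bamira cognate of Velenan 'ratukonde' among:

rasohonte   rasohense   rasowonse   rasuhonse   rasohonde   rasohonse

rasohonse

Bamira: *ratukonde > ratukonte > ratokonte > rasohonte > rasohonse  (by unconditioned shift, vowel merger, intervocalic lenition, palatalisation)
The other candidates each miss or misapply at least one Bamira change.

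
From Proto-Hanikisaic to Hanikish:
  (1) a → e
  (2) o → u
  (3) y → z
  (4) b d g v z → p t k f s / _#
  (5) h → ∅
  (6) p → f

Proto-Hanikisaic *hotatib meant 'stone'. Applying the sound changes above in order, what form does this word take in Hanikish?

utetif

Hanikish: *hotatib
  hotatib → hotetib   [vowel merger]
  hotetib → hutetib   [vowel merger]
  hutetib (rule 3 does not apply)
  hutetib → hutetip   [final devoicing]
  hutetip → utetip   [h-loss]
  utetip → utetif   [unconditioned shift]
  giving Hanikish utetif.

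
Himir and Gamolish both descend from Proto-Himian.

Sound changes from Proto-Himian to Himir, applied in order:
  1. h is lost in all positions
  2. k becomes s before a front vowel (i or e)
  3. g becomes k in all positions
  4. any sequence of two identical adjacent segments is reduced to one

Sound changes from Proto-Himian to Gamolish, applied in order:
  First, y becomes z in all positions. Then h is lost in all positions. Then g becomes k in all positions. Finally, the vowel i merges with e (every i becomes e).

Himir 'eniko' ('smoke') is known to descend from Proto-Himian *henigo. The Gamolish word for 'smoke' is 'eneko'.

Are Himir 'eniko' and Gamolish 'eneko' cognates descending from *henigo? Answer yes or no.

Derive the expected Gamolish reflex of *henigo:
Gamolish: *henigo
  henigo (rule 1 does not apply)
  henigo → enigo   [h-loss]
  enigo → eniko   [unconditioned shift]
  eniko → eneko   [vowel merger]
  giving Gamolish eneko.
Gamolish 'eneko' matches the regular reflex exactly, so the pair is cognate.

yes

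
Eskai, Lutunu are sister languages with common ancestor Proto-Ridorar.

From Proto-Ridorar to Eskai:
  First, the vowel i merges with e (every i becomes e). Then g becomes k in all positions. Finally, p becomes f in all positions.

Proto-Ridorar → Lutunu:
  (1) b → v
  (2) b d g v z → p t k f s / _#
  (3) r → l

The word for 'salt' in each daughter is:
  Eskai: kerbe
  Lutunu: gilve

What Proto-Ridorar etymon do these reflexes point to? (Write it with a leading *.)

*girbe

Position 1: Eskai has k, Lutunu has g. Lutunu preserves g here (none of its changes turn any other segment into g), so the proto-segment is *g.
Position 3: Eskai has r, Lutunu has l. Eskai preserves r here (none of its changes turn any other segment into r), so the proto-segment is *r.
Position 4: Eskai has b, Lutunu has v. Eskai preserves b here (none of its changes turn any other segment into b), so the proto-segment is *b.
Continuing position by position gives *girbe; check it forward:
Eskai: start from *girbe.
  rule 1 (vowel merger): girbe → gerbe
  rule 2 (unconditioned shift): gerbe → kerbe
  rule 3: no change — kerbe
  ⇒ Eskai kerbe
Lutunu: *girbe
  girbe → girve   [unconditioned shift]
  girve (rule 2 does not apply)
  girve → gilve   [unconditioned shift]
  giving Lutunu gilve.
Only *girbe yields all of Eskai kerbe, Lutunu gilve.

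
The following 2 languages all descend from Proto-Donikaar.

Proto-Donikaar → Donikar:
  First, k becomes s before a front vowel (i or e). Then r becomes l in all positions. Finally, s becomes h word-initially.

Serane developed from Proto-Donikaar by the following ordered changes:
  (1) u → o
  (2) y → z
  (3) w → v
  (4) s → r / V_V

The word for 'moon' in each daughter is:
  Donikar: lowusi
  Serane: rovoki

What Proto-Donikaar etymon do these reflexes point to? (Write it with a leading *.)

*rowuki

Position 1: Donikar has l, Serane has r. Taking the neighbouring segments as reconstructed: Donikar l could go back to *l or *r; Serane r can only go back to *r — the one source consistent with every daughter is *r.
Position 3: Donikar has w, Serane has v. Donikar preserves w here (none of its changes turn any other segment into w), so the proto-segment is *w.
Verify the candidate proto-form against each daughter:
Donikar: start from *rowuki.
  rule 1 (palatalisation): rowuki → rowusi
  rule 2 (unconditioned shift): rowusi → lowusi
  rule 3: no change — lowusi
  ⇒ Donikar lowusi
Serane: *rowuki
  rowuki → rowoki   [vowel merger]
  rowoki (rule 2 does not apply)
  rowoki → rovoki   [unconditioned shift]
  rovoki (rule 4 does not apply)
  giving Serane rovoki.
*rowuki is the unique common source.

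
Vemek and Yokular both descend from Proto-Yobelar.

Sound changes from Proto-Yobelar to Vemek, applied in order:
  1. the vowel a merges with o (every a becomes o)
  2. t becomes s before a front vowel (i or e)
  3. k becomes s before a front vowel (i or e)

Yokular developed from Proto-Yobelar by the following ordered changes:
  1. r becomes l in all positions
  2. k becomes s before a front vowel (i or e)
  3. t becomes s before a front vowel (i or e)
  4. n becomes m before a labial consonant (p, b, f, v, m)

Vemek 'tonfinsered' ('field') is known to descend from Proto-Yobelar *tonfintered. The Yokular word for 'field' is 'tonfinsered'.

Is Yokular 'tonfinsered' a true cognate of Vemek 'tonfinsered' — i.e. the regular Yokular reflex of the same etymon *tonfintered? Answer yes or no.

no

Derive the expected Yokular reflex of *tonfintered:
Yokular: *tonfintered
  tonfintered → tonfinteled   [unconditioned shift]
  tonfinteled (rule 2 does not apply)
  tonfinteled → tonfinseled   [palatalisation]
  tonfinseled → tomfinseled   [nasal place assimilation]
  giving Yokular tomfinseled.
The regular Yokular reflex would be 'tomfinseled', but the attested form is 'tonfinsered'. The correspondence is irregular, so they are not cognates (the Yokular form has a different source).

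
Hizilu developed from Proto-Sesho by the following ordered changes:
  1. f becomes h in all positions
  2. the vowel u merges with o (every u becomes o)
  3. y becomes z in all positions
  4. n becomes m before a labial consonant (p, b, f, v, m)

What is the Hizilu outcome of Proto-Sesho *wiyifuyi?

wizihozi

Hizilu: *wiyifuyi
  wiyifuyi → wiyihuyi   [unconditioned shift]
  wiyihuyi → wiyihoyi   [vowel merger]
  wiyihoyi → wizihozi   [unconditioned shift]
  wizihozi (rule 4 does not apply)
  giving Hizilu wizihozi.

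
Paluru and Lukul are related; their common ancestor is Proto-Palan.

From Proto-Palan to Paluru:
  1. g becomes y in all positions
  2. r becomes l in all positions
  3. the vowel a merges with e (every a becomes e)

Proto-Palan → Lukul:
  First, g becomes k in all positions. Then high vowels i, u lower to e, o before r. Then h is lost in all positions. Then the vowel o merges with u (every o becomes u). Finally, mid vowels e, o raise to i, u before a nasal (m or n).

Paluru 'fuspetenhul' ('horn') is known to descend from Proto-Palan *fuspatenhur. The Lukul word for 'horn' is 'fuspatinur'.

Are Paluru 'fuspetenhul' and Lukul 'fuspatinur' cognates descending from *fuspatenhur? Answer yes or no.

yes

Derive the expected Lukul reflex of *fuspatenhur:
Lukul: start from *fuspatenhur.
  rule 1: no change — fuspatenhur
  rule 2 (pre-rhotic lowering): fuspatenhur → fuspatenhor
  rule 3 (h-loss): fuspatenhor → fuspatenor
  rule 4 (vowel merger): fuspatenor → fuspatenur
  rule 5 (pre-nasal raising): fuspatenur → fuspatinur
  ⇒ Lukul fuspatinur
Lukul 'fuspatinur' matches the regular reflex exactly, so the pair is cognate.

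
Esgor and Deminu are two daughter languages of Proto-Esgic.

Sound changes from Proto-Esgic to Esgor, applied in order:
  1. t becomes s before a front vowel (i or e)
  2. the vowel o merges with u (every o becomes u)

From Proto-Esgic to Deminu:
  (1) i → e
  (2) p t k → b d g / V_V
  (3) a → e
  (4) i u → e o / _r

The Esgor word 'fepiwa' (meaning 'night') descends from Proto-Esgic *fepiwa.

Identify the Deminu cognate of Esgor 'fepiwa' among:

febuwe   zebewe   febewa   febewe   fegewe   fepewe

febewe

Deminu: *fepiwa
  fepiwa → fepewa   [vowel merger]
  fepewa → febewa   [intervocalic voicing]
  febewa → febewe   [vowel merger]
  febewe (rule 4 does not apply)
  giving Deminu febewe.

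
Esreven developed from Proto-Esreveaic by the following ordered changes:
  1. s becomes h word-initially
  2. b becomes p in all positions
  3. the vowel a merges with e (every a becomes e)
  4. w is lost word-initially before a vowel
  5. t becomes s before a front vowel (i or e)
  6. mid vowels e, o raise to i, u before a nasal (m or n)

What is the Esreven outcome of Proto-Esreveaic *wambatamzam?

impesimzim

Esreven: *wambatamzam
  wambatamzam (rule 1 does not apply)
  wambatamzam → wampatamzam   [unconditioned shift]
  wampatamzam → wempetemzem   [vowel merger]
  wempetemzem → empetemzem   [glide loss]
  empetemzem → empesemzem   [palatalisation]
  empesemzem → impesimzim   [pre-nasal raising]
  giving Esreven impesimzim.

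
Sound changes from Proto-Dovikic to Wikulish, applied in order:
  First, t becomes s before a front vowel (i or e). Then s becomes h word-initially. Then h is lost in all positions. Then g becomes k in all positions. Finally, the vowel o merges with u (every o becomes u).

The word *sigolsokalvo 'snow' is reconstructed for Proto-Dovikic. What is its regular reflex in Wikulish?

ikulsukalvu

Wikulish: start from *sigolsokalvo.
  rule 1: no change — sigolsokalvo
  rule 2 (debuccalisation): sigolsokalvo → higolsokalvo
  rule 3 (h-loss): higolsokalvo → igolsokalvo
  rule 4 (unconditioned shift): igolsokalvo → ikolsokalvo
  rule 5 (vowel merger): ikolsokalvo → ikulsukalvu
  ⇒ Wikulish ikulsukalvu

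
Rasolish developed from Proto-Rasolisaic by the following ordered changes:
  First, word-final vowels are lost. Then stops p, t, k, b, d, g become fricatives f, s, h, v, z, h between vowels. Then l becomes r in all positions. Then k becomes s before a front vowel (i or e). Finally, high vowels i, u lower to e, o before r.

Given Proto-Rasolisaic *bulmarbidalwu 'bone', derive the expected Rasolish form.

Rasolish: start from *bulmarbidalwu.
  rule 1 (apocope): bulmarbidalwu → bulmarbidalw
  rule 2 (intervocalic lenition): bulmarbidalw → bulmarbizalw
  rule 3 (unconditioned shift): bulmarbizalw → burmarbizarw
  rule 4: no change — burmarbizarw
  rule 5 (pre-rhotic lowering): burmarbizarw → bormarbizarw
  ⇒ Rasolish bormarbizarw

bormarbizarw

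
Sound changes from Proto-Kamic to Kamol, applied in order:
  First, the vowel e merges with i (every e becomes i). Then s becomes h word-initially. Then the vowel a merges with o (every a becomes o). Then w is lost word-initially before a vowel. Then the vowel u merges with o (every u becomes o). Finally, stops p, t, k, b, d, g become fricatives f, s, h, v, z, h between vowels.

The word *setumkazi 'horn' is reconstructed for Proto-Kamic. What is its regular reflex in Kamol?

Kamol: *setumkazi > situmkazi > hitumkazi > hitumkozi > hitomkozi > hisomkozi  (by vowel merger, debuccalisation, vowel merger, vowel merger, intervocalic lenition)

hisomkozi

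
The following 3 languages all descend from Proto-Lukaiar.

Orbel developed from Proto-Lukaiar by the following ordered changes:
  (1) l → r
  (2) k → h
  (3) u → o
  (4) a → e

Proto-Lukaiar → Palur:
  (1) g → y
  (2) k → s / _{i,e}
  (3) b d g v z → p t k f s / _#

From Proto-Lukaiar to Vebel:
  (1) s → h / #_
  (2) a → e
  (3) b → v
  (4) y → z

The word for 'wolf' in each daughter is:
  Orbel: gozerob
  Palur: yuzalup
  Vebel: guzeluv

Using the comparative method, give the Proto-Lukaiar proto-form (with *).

*guzalub

Position 6: Orbel has o, Palur has u, Vebel has u. Palur preserves u here (none of its changes turn any other segment into u), so the proto-segment is *u.
Position 7: Orbel has b, Palur has p, Vebel has v. Orbel preserves b here (none of its changes turn any other segment into b), so the proto-segment is *b.
Position 2: Orbel has o, Palur has u, Vebel has u. Palur preserves u here (none of its changes turn any other segment into u), so the proto-segment is *u.
This points to *guzalub. Verify forward in each daughter:
Orbel: *guzalub > guzarub > gozarob > gozerob  (by unconditioned shift, vowel merger, vowel merger)
Palur: *guzalub
  guzalub → yuzalub   [unconditioned shift]
  yuzalub (rule 2 does not apply)
  yuzalub → yuzalup   [final devoicing]
  giving Palur yuzalup.
Vebel: start from *guzalub.
  rule 1: no change — guzalub
  rule 2 (vowel merger): guzalub → guzelub
  rule 3 (unconditioned shift): guzelub → guzeluv
  rule 4: no change — guzeluv
  ⇒ Vebel guzeluv
No other proto-form is consistent with every reflex, so the reconstruction is *guzalub.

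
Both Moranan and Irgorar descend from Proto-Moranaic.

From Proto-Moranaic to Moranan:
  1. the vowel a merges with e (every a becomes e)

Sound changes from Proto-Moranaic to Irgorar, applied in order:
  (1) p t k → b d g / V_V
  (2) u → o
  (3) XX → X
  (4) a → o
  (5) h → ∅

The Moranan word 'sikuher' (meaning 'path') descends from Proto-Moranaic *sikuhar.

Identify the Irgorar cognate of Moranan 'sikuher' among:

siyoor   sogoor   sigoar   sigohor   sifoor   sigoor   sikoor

Irgorar: *sikuhar > siguhar > sigohar > sigohor > sigoor  (by intervocalic voicing, vowel merger, vowel merger, h-loss)

sigoor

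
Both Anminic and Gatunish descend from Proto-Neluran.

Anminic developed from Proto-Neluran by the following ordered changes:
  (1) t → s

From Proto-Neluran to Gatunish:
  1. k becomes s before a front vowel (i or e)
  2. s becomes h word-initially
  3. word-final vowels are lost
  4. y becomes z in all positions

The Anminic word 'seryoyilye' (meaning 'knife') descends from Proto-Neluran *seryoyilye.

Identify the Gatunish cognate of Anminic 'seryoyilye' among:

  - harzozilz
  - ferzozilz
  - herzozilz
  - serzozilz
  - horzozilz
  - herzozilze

Gatunish: *seryoyilye
  seryoyilye (rule 1 does not apply)
  seryoyilye → heryoyilye   [debuccalisation]
  heryoyilye → heryoyily   [apocope]
  heryoyily → herzozilz   [unconditioned shift]
  giving Gatunish herzozilz.
Only 'herzozilz' matches the regular Gatunish development of *seryoyilye.

herzozilz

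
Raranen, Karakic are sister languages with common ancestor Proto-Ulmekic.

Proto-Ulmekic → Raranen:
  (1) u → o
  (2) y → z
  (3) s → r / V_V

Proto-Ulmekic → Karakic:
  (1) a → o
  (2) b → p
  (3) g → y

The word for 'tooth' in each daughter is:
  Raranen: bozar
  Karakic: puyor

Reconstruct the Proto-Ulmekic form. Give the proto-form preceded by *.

*buyar

Position 2: Raranen has o, Karakic has u. Karakic preserves u here (none of its changes turn any other segment into u), so the proto-segment is *u.
Position 1: Raranen has b, Karakic has p. Raranen preserves b here (none of its changes turn any other segment into b), so the proto-segment is *b.
This points to *buyar. Verify forward in each daughter:
Raranen: *buyar
  buyar → boyar   [vowel merger]
  boyar → bozar   [unconditioned shift]
  bozar (rule 3 does not apply)
  giving Raranen bozar.
Karakic: *buyar > buyor > puyor  (by vowel merger, unconditioned shift)
Only *buyar yields all of Raranen bozar, Karakic puyor.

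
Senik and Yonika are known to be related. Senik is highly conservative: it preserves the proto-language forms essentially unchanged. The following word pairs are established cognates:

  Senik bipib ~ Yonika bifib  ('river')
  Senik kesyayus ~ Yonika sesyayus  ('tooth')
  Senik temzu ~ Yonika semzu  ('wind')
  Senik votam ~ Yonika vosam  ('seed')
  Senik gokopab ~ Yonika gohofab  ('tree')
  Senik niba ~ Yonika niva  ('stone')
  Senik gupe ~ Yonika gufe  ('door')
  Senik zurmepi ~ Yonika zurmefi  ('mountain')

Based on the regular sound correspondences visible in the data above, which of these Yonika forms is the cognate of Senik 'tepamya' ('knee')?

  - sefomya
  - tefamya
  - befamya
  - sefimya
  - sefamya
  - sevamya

temzu ~ semzu — Senik t corresponds to Yonika s word-initially before a front vowel.
gokopab ~ gohofab — Senik p corresponds to Yonika f between vowels (before a back vowel).
Applying these to Senik 'tepamya':
  tepamya → sepamya   (t→s word-initially before a front vowel)
  sepamya → sefamya   (p→f between vowels (before a back vowel))
So the Yonika cognate is 'sefamya'.

sefamya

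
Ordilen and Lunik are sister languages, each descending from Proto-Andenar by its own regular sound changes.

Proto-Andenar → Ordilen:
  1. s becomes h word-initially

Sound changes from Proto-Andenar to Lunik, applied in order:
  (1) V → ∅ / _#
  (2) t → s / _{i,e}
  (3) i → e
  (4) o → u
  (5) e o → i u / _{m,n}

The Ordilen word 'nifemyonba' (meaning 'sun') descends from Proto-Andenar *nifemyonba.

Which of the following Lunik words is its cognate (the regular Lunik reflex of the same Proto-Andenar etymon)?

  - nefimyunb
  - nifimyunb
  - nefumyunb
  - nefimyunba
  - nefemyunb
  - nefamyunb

nefimyunb

Lunik: *nifemyonba
  nifemyonba → nifemyonb   [apocope]
  nifemyonb (rule 2 does not apply)
  nifemyonb → nefemyonb   [vowel merger]
  nefemyonb → nefemyunb   [vowel merger]
  nefemyunb → nefimyunb   [pre-nasal raising]
  giving Lunik nefimyunb.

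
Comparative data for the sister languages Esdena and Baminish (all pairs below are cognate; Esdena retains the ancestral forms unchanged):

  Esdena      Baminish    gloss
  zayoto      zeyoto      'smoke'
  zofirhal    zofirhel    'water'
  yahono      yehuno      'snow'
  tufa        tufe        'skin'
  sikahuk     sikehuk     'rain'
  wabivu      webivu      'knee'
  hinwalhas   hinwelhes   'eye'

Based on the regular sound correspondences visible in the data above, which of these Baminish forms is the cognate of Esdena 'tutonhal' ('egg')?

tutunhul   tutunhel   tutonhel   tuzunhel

tutunhel

yahono ~ yehuno — Esdena o corresponds to Baminish u after a consonant, before a nasal.
zayoto ~ zeyoto, zofirhal ~ zofirhel — Esdena a corresponds to Baminish e after a consonant, before a consonant other than r, m, n, p, b, f, v.
Applying these to Esdena 'tutonhal':
  tutonhal → tutunhal   (o→u after a consonant, before a nasal)
  tutunhal → tutunhel   (a→e after a consonant, before a consonant other than r, m, n, p, b, f, v)
So the Baminish cognate is 'tutunhel'.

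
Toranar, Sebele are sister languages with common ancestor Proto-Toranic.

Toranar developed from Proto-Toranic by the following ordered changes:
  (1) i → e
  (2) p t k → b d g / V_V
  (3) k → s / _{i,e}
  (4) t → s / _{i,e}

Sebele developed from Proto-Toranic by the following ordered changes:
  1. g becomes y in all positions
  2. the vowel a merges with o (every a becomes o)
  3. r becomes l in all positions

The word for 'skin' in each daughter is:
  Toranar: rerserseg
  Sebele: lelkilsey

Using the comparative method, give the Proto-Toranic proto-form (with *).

*rerkirseg

Position 9: Toranar has g, Sebele has y. Taking the neighbouring segments as reconstructed: Toranar g can only go back to *g; Sebele y could go back to *g or *y — the one source consistent with every daughter is *g.
Position 3: Toranar has r, Sebele has l. Toranar preserves r here (none of its changes turn any other segment into r), so the proto-segment is *r.
Continuing position by position gives *rerkirseg; check it forward:
Toranar: start from *rerkirseg.
  rule 1 (vowel merger): rerkirseg → rerkerseg
  rule 2: no change — rerkerseg
  rule 3 (palatalisation): rerkerseg → rerserseg
  rule 4: no change — rerserseg
  ⇒ Toranar rerserseg
Sebele: *rerkirseg > rerkirsey > lelkilsey  (by unconditioned shift, unconditioned shift)
No other proto-form is consistent with every reflex, so the reconstruction is *rerkirseg.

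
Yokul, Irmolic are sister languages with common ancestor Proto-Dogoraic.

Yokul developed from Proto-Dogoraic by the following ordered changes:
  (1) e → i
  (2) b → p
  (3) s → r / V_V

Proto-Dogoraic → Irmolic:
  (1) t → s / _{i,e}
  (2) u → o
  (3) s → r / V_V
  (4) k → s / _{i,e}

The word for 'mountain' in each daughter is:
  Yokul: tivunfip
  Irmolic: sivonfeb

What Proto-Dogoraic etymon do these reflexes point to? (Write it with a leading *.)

*tivunfeb

Position 7: Yokul has i, Irmolic has e. Irmolic preserves e here (none of its changes turn any other segment into e), so the proto-segment is *e.
Position 8: Yokul has p, Irmolic has b. Irmolic preserves b here (none of its changes turn any other segment into b), so the proto-segment is *b.
Continuing position by position gives *tivunfeb; check it forward:
Yokul: *tivunfeb > tivunfib > tivunfip  (by vowel merger, unconditioned shift)
Irmolic: start from *tivunfeb.
  rule 1 (palatalisation): tivunfeb → sivunfeb
  rule 2 (vowel merger): sivunfeb → sivonfeb
  rule 3: no change — sivonfeb
  rule 4: no change — sivonfeb
  ⇒ Irmolic sivonfeb
Only *tivunfeb yields all of Yokul tivunfip, Irmolic sivonfeb.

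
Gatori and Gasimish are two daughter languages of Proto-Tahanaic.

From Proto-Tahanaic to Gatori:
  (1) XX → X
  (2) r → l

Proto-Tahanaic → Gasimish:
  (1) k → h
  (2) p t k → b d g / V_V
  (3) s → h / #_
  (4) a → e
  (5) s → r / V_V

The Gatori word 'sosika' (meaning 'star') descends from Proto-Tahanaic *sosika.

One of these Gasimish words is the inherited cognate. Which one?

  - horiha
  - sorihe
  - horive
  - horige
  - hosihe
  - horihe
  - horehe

horihe

Gasimish: *sosika
  sosika → sosiha   [unconditioned shift]
  sosiha (rule 2 does not apply)
  sosiha → hosiha   [debuccalisation]
  hosiha → hosihe   [vowel merger]
  hosihe → horihe   [rhotacism]
  giving Gasimish horihe.
Only 'horihe' matches the regular Gasimish development of *sosika.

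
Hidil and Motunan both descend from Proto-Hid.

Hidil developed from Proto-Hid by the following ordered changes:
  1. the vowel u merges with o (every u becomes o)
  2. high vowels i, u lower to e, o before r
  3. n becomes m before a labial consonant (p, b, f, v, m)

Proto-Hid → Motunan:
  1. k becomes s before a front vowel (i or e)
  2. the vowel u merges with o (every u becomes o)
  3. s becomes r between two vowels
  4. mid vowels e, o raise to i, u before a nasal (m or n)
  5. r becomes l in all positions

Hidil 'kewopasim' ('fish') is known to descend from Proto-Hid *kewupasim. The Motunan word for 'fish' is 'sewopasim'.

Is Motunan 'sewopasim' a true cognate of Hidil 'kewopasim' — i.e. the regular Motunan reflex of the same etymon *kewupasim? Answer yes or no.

no

Derive the expected Motunan reflex of *kewupasim:
Motunan: *kewupasim
  kewupasim → sewupasim   [palatalisation]
  sewupasim → sewopasim   [vowel merger]
  sewopasim → sewoparim   [rhotacism]
  sewoparim (rule 4 does not apply)
  sewoparim → sewopalim   [unconditioned shift]
  giving Motunan sewopalim.
The regular Motunan reflex would be 'sewopalim', but the attested form is 'sewopasim'. The correspondence is irregular, so they are not cognates (the Motunan form has a different source).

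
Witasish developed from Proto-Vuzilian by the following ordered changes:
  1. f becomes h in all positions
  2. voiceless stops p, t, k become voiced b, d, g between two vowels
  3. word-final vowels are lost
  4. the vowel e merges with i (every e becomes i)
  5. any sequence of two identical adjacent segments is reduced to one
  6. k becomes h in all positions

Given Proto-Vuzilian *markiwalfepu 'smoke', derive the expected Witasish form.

Witasish: *markiwalfepu > markiwalhepu > markiwalhebu > markiwalheb > markiwalhib > marhiwalhib  (by unconditioned shift, intervocalic voicing, apocope, vowel merger, unconditioned shift)

marhiwalhib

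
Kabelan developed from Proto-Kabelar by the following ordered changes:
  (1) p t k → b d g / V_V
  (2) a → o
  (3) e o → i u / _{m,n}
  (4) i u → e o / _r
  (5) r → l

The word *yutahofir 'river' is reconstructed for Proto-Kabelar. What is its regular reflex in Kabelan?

Kabelan: *yutahofir
  yutahofir → yudahofir   [intervocalic voicing]
  yudahofir → yudohofir   [vowel merger]
  yudohofir (rule 3 does not apply)
  yudohofir → yudohofer   [pre-rhotic lowering]
  yudohofer → yudohofel   [unconditioned shift]
  giving Kabelan yudohofel.

yudohofel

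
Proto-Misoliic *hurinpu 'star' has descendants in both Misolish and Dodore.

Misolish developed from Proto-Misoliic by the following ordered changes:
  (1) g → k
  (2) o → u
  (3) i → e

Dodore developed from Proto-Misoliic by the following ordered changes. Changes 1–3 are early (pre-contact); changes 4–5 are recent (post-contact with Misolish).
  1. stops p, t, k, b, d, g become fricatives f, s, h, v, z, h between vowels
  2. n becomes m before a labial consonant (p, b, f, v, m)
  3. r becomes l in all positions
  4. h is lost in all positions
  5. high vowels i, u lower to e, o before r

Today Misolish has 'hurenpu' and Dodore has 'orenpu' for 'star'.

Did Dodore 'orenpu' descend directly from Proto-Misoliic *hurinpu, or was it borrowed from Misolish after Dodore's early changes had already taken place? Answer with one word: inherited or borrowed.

borrowed

If inherited, *hurinpu would pass through all of Dodore's changes:
Dodore: *hurinpu
  hurinpu (rule 1 does not apply)
  hurinpu → hurimpu   [nasal place assimilation]
  hurimpu → hulimpu   [unconditioned shift]
  hulimpu → ulimpu   [h-loss]
  ulimpu (rule 5 does not apply)
  giving Dodore ulimpu.
If borrowed from Misolish 'hurenpu' after the early changes, it would undergo only the recent ones:
  rule 4 (h-loss): hurenpu → urenpu
  rule 5 (pre-rhotic lowering): urenpu → orenpu
  ⇒ as a loan: orenpu
Dodore 'orenpu' matches the loan outcome 'orenpu', not the inherited 'ulimpu' — it skipped the early Dodore changes, so it was borrowed from Misolish.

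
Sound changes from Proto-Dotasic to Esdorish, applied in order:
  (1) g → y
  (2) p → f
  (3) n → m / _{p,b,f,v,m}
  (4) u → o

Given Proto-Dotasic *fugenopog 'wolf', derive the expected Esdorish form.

foyenofoy

Esdorish: start from *fugenopog.
  rule 1 (unconditioned shift): fugenopog → fuyenopoy
  rule 2 (unconditioned shift): fuyenopoy → fuyenofoy
  rule 3: no change — fuyenofoy
  rule 4 (vowel merger): fuyenofoy → foyenofoy
  ⇒ Esdorish foyenofoy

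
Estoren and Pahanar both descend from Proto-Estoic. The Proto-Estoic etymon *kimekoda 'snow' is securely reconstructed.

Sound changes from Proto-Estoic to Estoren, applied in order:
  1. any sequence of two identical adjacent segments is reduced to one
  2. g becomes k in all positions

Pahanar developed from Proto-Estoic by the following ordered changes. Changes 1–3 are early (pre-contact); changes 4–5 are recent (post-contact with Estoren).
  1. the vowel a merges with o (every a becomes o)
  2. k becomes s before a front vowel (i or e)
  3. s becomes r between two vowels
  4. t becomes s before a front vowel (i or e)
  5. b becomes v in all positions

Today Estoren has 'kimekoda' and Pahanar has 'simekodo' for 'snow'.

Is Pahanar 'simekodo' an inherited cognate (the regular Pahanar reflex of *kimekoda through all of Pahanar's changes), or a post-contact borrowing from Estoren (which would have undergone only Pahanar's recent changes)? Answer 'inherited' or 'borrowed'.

If inherited, *kimekoda would pass through all of Pahanar's changes:
Pahanar: start from *kimekoda.
  rule 1 (vowel merger): kimekoda → kimekodo
  rule 2 (palatalisation): kimekodo → simekodo
  rule 3: no change — simekodo
  rule 4: no change — simekodo
  rule 5: no change — simekodo
  ⇒ Pahanar simekodo
If borrowed from Estoren 'kimekoda' after the early changes, it would undergo only the recent ones:
  rule 4 (palatalisation): no change (kimekoda)
  rule 5 (unconditioned shift): no change (kimekoda)
  ⇒ as a loan: kimekoda
Pahanar 'simekodo' matches the inherited outcome exactly, so it is an inherited cognate, not a loan.

inherited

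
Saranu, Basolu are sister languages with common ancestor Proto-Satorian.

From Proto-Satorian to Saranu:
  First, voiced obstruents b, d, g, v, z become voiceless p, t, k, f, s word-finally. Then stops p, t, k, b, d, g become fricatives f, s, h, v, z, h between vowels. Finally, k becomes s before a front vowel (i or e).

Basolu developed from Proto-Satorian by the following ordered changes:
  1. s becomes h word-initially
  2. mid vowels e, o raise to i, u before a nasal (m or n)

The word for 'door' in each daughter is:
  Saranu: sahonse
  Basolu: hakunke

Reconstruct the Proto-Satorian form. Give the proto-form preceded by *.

Position 4: Saranu has o, Basolu has u. Saranu preserves o here (none of its changes turn any other segment into o), so the proto-segment is *o.
Position 1: Saranu has s, Basolu has h. Taking the neighbouring segments as reconstructed: Saranu s can only go back to *s; Basolu h could go back to *s or *h — the one source consistent with every daughter is *s.
Verify the candidate proto-form against each daughter:
Saranu: *sakonke
  sakonke (rule 1 does not apply)
  sakonke → sahonke   [intervocalic lenition]
  sahonke → sahonse   [palatalisation]
  giving Saranu sahonse.
Basolu: *sakonke
  sakonke → hakonke   [debuccalisation]
  hakonke → hakunke   [pre-nasal raising]
  giving Basolu hakunke.
Only *sakonke yields all of Saranu sahonse, Basolu hakunke.

*sakonke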